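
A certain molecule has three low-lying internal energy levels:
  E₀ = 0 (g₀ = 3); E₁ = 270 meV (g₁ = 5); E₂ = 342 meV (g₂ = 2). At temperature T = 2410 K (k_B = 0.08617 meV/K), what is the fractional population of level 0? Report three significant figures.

0.632

k_BT = 0.08617 × 2410 K = 207.67 meV.
Eᵢ/kT = 0, 1.3001, 1.6468.
Z = Σ gᵢe^(−Eᵢ/kT) = 3·e^(−0) + 5·e^(−1.3001) + 2·e^(−1.6468) = 3.0000 + 1.3625 + 0.38533 = 4.7478.
P₀ = g₀ e^(−E₀/kT) / Z = 3.0000/4.7478 = 0.632.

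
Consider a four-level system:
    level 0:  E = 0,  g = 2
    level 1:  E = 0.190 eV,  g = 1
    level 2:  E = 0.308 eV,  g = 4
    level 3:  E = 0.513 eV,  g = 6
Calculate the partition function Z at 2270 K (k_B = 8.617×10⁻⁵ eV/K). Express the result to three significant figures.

Z = 3.64

k_BT = 8.617×10⁻⁵ × 2270 K = 0.19561 eV.
Eᵢ/kT = 0, 0.97132, 1.5746, 2.6226.
Z = Σ gᵢe^(−Eᵢ/kT) = 2·e^(−0) + 1·e^(−0.97132) + 4·e^(−1.5746) + 6·e^(−2.6226) = 2.0000 + 0.37858 + 0.82836 + 0.43568 = 3.6426.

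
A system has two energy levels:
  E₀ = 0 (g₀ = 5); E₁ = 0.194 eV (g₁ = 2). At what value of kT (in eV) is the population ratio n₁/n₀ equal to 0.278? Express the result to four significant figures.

0.5332 eV

n₁/n₀ = (g₁/g₀) exp[−(E₁−E₀)/kT] = 0.278.
⇒ (E₁−E₀)/kT = ln((2/5)/0.278) = ln(1.43885) = 0.363844.
kT = 0.194 eV / 0.363844 = 0.5332 eV.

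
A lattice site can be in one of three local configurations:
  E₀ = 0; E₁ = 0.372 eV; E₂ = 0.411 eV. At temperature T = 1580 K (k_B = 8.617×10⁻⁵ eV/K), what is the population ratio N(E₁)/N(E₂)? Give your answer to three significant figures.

k_BT = 8.617×10⁻⁵ × 1580 K = 0.13615 eV.
n₁/n₂ = exp[−(E₁−E₂)/kT] = exp(−(-0.039 eV)/(0.13615 eV)) = exp(0.28645) = 1.33.

1.33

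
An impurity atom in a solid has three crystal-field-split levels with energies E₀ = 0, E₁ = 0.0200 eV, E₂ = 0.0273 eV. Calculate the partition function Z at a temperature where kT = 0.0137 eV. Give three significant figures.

Z = 1.37

Eᵢ/kT = 0, 1.4599, 1.9927.
Z = Σ e^(−Eᵢ/kT) = e^(−0) + e^(−1.4599) + e^(−1.9927) = 1.0000 + 0.23226 + 0.13633 = 1.3686.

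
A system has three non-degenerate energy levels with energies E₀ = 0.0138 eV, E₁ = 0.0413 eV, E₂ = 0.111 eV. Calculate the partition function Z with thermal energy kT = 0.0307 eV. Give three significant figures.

Z = 0.925

Eᵢ/kT = 0.44951, 1.3453, 3.6156.
Z = Σ e^(−Eᵢ/kT) = e^(−0.44951) + e^(−1.3453) + e^(−3.6156) = 0.63794 + 0.26046 + 0.026901 = 0.92530.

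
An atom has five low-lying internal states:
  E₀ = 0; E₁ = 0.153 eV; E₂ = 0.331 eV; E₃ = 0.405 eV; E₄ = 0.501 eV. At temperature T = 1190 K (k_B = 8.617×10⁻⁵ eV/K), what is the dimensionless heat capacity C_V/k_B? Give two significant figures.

0.88

k_BT = 8.617×10⁻⁵ × 1190 K = 0.1025 eV.
Eᵢ/kT = 0, 1.493, 3.229, 3.951, 4.888.
Z = Σ e^(−Eᵢ/kT) = e^(−0) + e^(−1.493) + e^(−3.229) + e^(−3.951) + e^(−4.888) = 1.000 + 0.2247 + 0.03960 + 0.01924 + 0.007536 = 1.291.
⟨E⟩ = 0.04574 eV, ⟨E²⟩ = 0.01134 eV².
C_V/k_B = (⟨E²⟩ − ⟨E⟩²)/(kT)² = (0.01134 − 0.002092)/0.01051 = 0.88.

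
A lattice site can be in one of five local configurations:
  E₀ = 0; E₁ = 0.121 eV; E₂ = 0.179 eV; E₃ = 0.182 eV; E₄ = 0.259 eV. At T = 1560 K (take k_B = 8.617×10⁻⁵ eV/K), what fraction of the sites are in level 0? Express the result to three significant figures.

0.482

k_BT = 8.617×10⁻⁵ × 1560 K = 0.13443 eV.
Eᵢ/kT = 0, 0.90010, 1.3315, 1.3539, 1.9267.
Z = Σ e^(−Eᵢ/kT) = e^(−0) + e^(−0.90010) + e^(−1.3315) + e^(−1.3539) + e^(−1.9267) = 1.0000 + 0.40653 + 0.26408 + 0.25823 + 0.14563 = 2.0745.
P₀ = e^(−E₀/kT) / Z = 1.0000/2.0745 = 0.482.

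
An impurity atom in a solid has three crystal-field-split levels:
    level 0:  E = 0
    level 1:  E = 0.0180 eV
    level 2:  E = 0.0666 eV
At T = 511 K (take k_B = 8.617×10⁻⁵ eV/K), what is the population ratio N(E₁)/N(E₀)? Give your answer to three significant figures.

k_BT = 8.617×10⁻⁵ × 511 K = 0.044033 eV.
n₁/n₀ = exp[−(E₁−E₀)/kT] = exp(−(0.0180 eV)/(0.044033 eV)) = exp(-0.40878) = 0.664.

0.664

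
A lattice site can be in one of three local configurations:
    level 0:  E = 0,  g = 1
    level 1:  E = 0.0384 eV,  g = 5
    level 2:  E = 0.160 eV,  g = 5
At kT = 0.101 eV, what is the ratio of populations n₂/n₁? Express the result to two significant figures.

0.30

n₂/n₁ = (g₂/g₁) exp[−(E₂−E₁)/kT] = (5/5) × exp(−(0.1216 eV)/(0.101 eV)) = (5/5) × exp(-1.204) = 0.30.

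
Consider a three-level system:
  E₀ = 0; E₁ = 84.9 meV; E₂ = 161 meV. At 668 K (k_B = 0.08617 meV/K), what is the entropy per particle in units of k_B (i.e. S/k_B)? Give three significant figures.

0.648

k_BT = 0.08617 × 668 K = 57.562 meV.
Eᵢ/kT = 0, 1.4749, 2.7970.
Z = Σ e^(−Eᵢ/kT) = e^(−0) + e^(−1.4749) + e^(−2.7970) = 1.0000 + 0.22880 + 0.060993 = 1.2898.
⟨E⟩ = Σ EᵢPᵢ = 22.674 meV.
S/k_B = ln Z + ⟨E⟩/kT = ln(1.2898) + 22.674/57.562 = 0.25449 + 0.39391 = 0.648.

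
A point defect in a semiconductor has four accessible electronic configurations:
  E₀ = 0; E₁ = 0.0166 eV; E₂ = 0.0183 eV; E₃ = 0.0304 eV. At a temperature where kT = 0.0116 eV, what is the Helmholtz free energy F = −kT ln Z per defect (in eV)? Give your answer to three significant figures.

Eᵢ/kT = 0, 1.4310, 1.5776, 2.6207.
Z = Σ e^(−Eᵢ/kT) = e^(−0) + e^(−1.4310) + e^(−1.5776) + e^(−2.6207) = 1.0000 + 0.23907 + 0.20647 + 0.072752 = 1.5183.
F = −kT ln Z = −0.0116 × ln(1.5183) = −0.0116 × 0.41759 = -0.00484 eV.

-0.00484 eV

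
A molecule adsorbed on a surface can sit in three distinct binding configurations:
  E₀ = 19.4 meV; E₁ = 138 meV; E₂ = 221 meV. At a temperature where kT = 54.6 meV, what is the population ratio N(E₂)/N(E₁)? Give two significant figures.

0.22

n₂/n₁ = exp[−(E₂−E₁)/kT] = exp(−(83 meV)/(54.6 meV)) = exp(-1.520) = 0.22.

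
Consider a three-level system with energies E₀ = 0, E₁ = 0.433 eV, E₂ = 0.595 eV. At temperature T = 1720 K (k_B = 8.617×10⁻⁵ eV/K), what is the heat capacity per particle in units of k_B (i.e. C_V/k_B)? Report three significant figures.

0.654

k_BT = 8.617×10⁻⁵ × 1720 K = 0.14821 eV.
Eᵢ/kT = 0, 2.9215, 4.0146.
Z = Σ e^(−Eᵢ/kT) = e^(−0) + e^(−2.9215) + e^(−4.0146) = 1.0000 + 0.053853 + 0.018050 = 1.0719.
⟨E⟩ = 0.031774 eV, ⟨E²⟩ = 0.015381 eV².
C_V/k_B = (⟨E²⟩ − ⟨E⟩²)/(kT)² = (0.015381 − 0.0010096)/0.021966 = 0.654.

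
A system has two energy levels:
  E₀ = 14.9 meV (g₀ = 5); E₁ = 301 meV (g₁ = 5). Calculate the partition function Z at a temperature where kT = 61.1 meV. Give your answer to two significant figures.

Z = 4.0

Eᵢ/kT = 0.2439, 4.926.
Z = Σ gᵢe^(−Eᵢ/kT) = 5·e^(−0.2439) + 5·e^(−4.926) = 3.918 + 0.03628 = 3.954.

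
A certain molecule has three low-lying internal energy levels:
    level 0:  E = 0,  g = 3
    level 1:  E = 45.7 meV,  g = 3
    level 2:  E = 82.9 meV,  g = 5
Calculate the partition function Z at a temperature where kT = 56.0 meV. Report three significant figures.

Z = 5.46

Eᵢ/kT = 0, 0.81607, 1.4804.
Z = Σ gᵢe^(−Eᵢ/kT) = 3·e^(−0) + 3·e^(−0.81607) + 5·e^(−1.4804) = 3.0000 + 1.3265 + 1.1377 = 5.4642.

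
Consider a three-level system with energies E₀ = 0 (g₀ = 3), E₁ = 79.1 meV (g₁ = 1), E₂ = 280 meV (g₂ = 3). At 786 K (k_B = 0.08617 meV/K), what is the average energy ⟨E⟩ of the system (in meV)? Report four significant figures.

k_BT = 0.08617 × 786 K = 67.7296 meV.
Eᵢ/kT = 0, 1.16788, 4.13409.
Z = Σ gᵢe^(−Eᵢ/kT) = 3·e^(−0) + 1·e^(−1.16788) + 3·e^(−4.13409) = 3.00000 + 0.311026 + 0.0480517 = 3.35908.
⟨E⟩ = Σ Eᵢ gᵢe^(−Eᵢ/kT) / Z = (0·3.00000 + 79.1·0.311026 + 280·0.0480517) / 3.35908 = 11.33 meV.

11.33 meV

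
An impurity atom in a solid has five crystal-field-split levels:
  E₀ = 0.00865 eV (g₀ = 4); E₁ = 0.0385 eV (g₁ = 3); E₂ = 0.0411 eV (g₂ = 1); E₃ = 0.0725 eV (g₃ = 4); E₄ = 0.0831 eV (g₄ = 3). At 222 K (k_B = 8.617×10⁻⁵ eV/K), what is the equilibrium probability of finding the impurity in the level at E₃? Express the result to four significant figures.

0.02832

k_BT = 8.617×10⁻⁵ × 222 K = 0.0191297 eV.
Eᵢ/kT = 0.452176, 2.01258, 2.14849, 3.78992, 4.34403.
Z = Σ gᵢe^(−Eᵢ/kT) = 4·e^(−0.452176) + 3·e^(−2.01258) + 1·e^(−2.14849) + 4·e^(−3.78992) + 3·e^(−4.34403) = 2.54497 + 0.400930 + 0.116660 + 0.0903896 + 0.0389523 = 3.19190.
P₃ = g₃ e^(−E₃/kT) / Z = 0.0903896/3.19190 = 0.02832.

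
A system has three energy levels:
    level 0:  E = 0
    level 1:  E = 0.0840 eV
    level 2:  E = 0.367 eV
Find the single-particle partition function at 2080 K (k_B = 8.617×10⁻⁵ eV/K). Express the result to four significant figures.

Z = 1.755

k_BT = 8.617×10⁻⁵ × 2080 K = 0.179234 eV.
Eᵢ/kT = 0, 0.468661, 2.04760.
Z = Σ e^(−Eᵢ/kT) = e^(−0) + e^(−0.468661) + e^(−2.04760) = 1.00000 + 0.625840 + 0.129044 = 1.75488.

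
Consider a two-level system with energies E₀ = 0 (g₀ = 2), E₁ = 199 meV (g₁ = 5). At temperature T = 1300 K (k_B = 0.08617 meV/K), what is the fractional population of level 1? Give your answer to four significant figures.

k_BT = 0.08617 × 1300 K = 112.021 meV.
Eᵢ/kT = 0, 1.77645.
Z = Σ gᵢe^(−Eᵢ/kT) = 2·e^(−0) + 5·e^(−1.77645) = 2.00000 + 0.846189 = 2.84619.
P₁ = g₁ e^(−E₁/kT) / Z = 0.846189/2.84619 = 0.2973.

0.2973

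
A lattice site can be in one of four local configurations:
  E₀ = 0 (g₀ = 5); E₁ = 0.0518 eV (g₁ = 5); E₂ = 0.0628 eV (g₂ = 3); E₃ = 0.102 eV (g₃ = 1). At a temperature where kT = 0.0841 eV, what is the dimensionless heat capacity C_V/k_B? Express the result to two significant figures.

0.13

Eᵢ/kT = 0, 0.6159, 0.7467, 1.213.
Z = Σ gᵢe^(−Eᵢ/kT) = 5·e^(−0) + 5·e^(−0.6159) + 3·e^(−0.7467) + 1·e^(−1.213) = 5.000 + 2.701 + 1.422 + 0.2973 = 9.420.
⟨E⟩ = 0.02755 eV, ⟨E²⟩ = 0.001693 eV².
C_V/k_B = (⟨E²⟩ − ⟨E⟩²)/(kT)² = (0.001693 − 0.0007590)/0.007073 = 0.13.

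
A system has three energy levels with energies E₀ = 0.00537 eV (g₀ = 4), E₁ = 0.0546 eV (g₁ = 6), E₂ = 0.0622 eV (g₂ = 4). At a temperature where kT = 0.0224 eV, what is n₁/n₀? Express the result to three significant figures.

n₁/n₀ = (g₁/g₀) exp[−(E₁−E₀)/kT] = (6/4) × exp(−(0.04923 eV)/(0.0224 eV)) = (6/4) × exp(-2.1978) = 0.167.

0.167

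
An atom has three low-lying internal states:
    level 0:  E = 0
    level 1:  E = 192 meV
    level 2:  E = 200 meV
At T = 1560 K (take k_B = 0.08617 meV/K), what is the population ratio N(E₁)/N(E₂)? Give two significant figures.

1.1

k_BT = 0.08617 × 1560 K = 134.4 meV.
n₁/n₂ = exp[−(E₁−E₂)/kT] = exp(−(-8 meV)/(134.4 meV)) = exp(0.05952) = 1.1.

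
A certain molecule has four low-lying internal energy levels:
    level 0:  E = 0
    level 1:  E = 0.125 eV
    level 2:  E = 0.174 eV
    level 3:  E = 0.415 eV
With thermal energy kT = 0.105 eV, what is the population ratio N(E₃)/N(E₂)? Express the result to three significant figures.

0.101

n₃/n₂ = exp[−(E₃−E₂)/kT] = exp(−(0.241 eV)/(0.105 eV)) = exp(-2.2952) = 0.101.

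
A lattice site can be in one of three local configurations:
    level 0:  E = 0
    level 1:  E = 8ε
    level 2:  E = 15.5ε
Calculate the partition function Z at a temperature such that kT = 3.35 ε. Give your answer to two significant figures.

Z = 1.1

Eᵢ/kT = 0, 2.388, 4.627.
Z = Σ e^(−Eᵢ/kT) = e^(−0) + e^(−2.388) + e^(−4.627) = 1.000 + 0.09181 + 0.009784 = 1.102.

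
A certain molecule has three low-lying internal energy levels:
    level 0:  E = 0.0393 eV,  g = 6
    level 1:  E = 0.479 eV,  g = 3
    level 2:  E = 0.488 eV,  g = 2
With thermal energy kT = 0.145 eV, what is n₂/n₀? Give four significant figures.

n₂/n₀ = (g₂/g₀) exp[−(E₂−E₀)/kT] = (2/6) × exp(−(0.4487 eV)/(0.145 eV)) = (2/6) × exp(-3.09448) = 0.01510.

0.01510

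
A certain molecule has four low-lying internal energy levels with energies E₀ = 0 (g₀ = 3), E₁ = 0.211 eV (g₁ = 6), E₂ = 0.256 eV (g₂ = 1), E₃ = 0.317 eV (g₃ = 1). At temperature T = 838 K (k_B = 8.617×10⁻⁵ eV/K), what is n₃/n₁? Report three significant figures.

k_BT = 8.617×10⁻⁵ × 838 K = 0.072210 eV.
n₃/n₁ = (g₃/g₁) exp[−(E₃−E₁)/kT] = (1/6) × exp(−(0.106 eV)/(0.072210 eV)) = (1/6) × exp(-1.4679) = 0.0384.

0.0384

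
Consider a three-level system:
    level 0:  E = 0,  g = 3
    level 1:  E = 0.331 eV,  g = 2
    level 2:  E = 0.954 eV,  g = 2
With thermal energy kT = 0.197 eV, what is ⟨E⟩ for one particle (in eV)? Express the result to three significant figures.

Eᵢ/kT = 0, 1.6802, 4.8426.
Z = Σ gᵢe^(−Eᵢ/kT) = 3·e^(−0) + 2·e^(−1.6802) + 2·e^(−4.8426) = 3.0000 + 0.37267 + 0.015773 = 3.3884.
⟨E⟩ = Σ Eᵢ gᵢe^(−Eᵢ/kT) / Z = (0·3.0000 + 0.331·0.37267 + 0.954·0.015773) / 3.3884 = 0.0408 eV.

0.0408 eV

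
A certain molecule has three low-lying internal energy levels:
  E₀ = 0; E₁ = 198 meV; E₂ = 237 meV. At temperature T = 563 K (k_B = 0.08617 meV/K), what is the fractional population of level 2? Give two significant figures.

k_BT = 0.08617 × 563 K = 48.51 meV.
Eᵢ/kT = 0, 4.082, 4.886.
Z = Σ e^(−Eᵢ/kT) = e^(−0) + e^(−4.082) + e^(−4.886) = 1.000 + 0.01687 + 0.007552 = 1.024.
P₂ = e^(−E₂/kT) / Z = 0.007552/1.024 = 0.0074.

0.0074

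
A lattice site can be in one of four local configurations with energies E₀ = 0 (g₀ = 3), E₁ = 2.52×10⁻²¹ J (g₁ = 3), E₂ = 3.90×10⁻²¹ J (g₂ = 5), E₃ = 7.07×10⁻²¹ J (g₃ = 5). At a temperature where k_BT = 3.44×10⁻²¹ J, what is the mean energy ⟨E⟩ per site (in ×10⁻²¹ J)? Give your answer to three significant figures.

Eᵢ/kT = 0, 0.73256, 1.1337, 2.0552.
Z = Σ gᵢe^(−Eᵢ/kT) = 3·e^(−0) + 3·e^(−0.73256) + 5·e^(−1.1337) + 5·e^(−2.0552) = 3.0000 + 1.4420 + 1.6092 + 0.64034 = 6.6915.
⟨E⟩ = Σ Eᵢ gᵢe^(−Eᵢ/kT) / Z = (0·3.0000 + 2.52·1.4420 + 3.90·1.6092 + 7.07·0.64034) / 6.6915 = 2.16 ×10⁻²¹ J.

2.16 ×10⁻²¹ J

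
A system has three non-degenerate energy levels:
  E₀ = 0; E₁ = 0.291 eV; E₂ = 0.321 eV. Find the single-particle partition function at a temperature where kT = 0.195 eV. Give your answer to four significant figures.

Eᵢ/kT = 0, 1.49231, 1.64615.
Z = Σ e^(−Eᵢ/kT) = e^(−0) + e^(−1.49231) + e^(−1.64615) = 1.00000 + 0.224853 + 0.192791 = 1.41764.

Z = 1.418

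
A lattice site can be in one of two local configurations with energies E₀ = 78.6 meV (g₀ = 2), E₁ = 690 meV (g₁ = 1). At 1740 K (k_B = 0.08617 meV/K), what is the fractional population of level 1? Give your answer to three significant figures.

0.00840

k_BT = 0.08617 × 1740 K = 149.94 meV.
Eᵢ/kT = 0.52421, 4.6018.
Z = Σ gᵢe^(−Eᵢ/kT) = 2·e^(−0.52421) + 1·e^(−4.6018) = 1.1840 + 0.010034 = 1.1940.
P₁ = g₁ e^(−E₁/kT) / Z = 0.010034/1.1940 = 0.00840.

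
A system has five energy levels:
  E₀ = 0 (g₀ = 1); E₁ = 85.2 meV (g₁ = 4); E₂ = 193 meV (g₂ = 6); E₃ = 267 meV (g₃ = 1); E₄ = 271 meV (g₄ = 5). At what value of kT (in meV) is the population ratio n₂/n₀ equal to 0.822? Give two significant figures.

n₂/n₀ = (g₂/g₀) exp[−(E₂−E₀)/kT] = 0.822.
⇒ (E₂−E₀)/kT = ln((6/1)/0.822) = ln(7.299) = 1.988.
kT = 193 meV / 1.988 = 97 meV.

97 meV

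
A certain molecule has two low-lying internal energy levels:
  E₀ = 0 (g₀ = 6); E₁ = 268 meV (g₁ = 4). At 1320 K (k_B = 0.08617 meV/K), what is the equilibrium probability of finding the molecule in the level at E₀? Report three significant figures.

k_BT = 0.08617 × 1320 K = 113.74 meV.
Eᵢ/kT = 0, 2.3563.
Z = Σ gᵢe^(−Eᵢ/kT) = 6·e^(−0) + 4·e^(−2.3563) = 6.0000 + 0.37908 = 6.3791.
P₀ = g₀ e^(−E₀/kT) / Z = 6.0000/6.3791 = 0.941.

0.941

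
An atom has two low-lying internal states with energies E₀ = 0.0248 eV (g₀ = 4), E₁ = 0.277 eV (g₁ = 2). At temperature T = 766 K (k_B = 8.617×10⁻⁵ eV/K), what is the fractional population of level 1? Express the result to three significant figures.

k_BT = 8.617×10⁻⁵ × 766 K = 0.066006 eV.
Eᵢ/kT = 0.37572, 4.1966.
Z = Σ gᵢe^(−Eᵢ/kT) = 4·e^(−0.37572) + 2·e^(−4.1966) = 2.7472 + 0.030093 = 2.7773.
P₁ = g₁ e^(−E₁/kT) / Z = 0.030093/2.7773 = 0.0108.

0.0108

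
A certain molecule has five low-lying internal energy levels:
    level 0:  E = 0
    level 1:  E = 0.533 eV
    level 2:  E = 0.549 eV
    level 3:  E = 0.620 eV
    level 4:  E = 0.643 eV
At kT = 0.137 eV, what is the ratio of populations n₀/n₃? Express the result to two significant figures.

n₀/n₃ = exp[−(E₀−E₃)/kT] = exp(−(-0.620 eV)/(0.137 eV)) = exp(4.526) = 92.

92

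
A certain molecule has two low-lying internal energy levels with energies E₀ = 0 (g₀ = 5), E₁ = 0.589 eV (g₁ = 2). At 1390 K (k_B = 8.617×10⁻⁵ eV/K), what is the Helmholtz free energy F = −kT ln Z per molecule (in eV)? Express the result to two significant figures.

-0.19 eV

k_BT = 8.617×10⁻⁵ × 1390 K = 0.1198 eV.
Eᵢ/kT = 0, 4.917.
Z = Σ gᵢe^(−Eᵢ/kT) = 5·e^(−0) + 2·e^(−4.917) = 5.000 + 0.01464 = 5.015.
F = −kT ln Z = −0.1198 × ln(5.015) = −0.1198 × 1.612 = -0.19 eV.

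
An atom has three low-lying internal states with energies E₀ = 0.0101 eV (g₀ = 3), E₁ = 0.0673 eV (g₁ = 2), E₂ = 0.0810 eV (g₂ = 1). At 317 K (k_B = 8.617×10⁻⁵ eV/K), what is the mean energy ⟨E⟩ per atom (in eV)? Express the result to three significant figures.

k_BT = 8.617×10⁻⁵ × 317 K = 0.027316 eV.
Eᵢ/kT = 0.36975, 2.4638, 2.9653.
Z = Σ gᵢe^(−Eᵢ/kT) = 3·e^(−0.36975) + 2·e^(−2.4638) + 1·e^(−2.9653) = 2.0727 + 0.17022 + 0.051545 = 2.2945.
⟨E⟩ = Σ Eᵢ gᵢe^(−Eᵢ/kT) / Z = (0.0101·2.0727 + 0.0673·0.17022 + 0.0810·0.051545) / 2.2945 = 0.0159 eV.

0.0159 eV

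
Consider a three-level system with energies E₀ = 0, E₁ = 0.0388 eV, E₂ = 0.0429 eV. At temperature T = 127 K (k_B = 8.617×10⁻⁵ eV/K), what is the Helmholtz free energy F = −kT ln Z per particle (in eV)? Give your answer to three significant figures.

-0.000520 eV

k_BT = 8.617×10⁻⁵ × 127 K = 0.010944 eV.
Eᵢ/kT = 0, 3.5453, 3.9200.
Z = Σ e^(−Eᵢ/kT) = e^(−0) + e^(−3.5453) + e^(−3.9200) = 1.0000 + 0.028860 + 0.019841 = 1.0487.
F = −kT ln Z = −0.010944 × ln(1.0487) = −0.010944 × 0.047551 = -0.000520 eV.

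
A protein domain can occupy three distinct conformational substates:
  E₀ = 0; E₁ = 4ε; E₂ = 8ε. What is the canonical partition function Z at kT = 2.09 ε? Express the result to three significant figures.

Eᵢ/kT = 0, 1.9139, 3.8278.
Z = Σ e^(−Eᵢ/kT) = e^(−0) + e^(−1.9139) + e^(−3.8278) = 1.0000 + 0.14750 + 0.021757 = 1.1693.

Z = 1.17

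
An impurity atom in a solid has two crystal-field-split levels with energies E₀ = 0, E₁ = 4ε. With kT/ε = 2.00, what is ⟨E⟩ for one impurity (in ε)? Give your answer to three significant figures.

0.477 ε

Eᵢ/kT = 0, 2.0000.
Z = Σ e^(−Eᵢ/kT) = e^(−0) + e^(−2.0000) = 1.0000 + 0.13534 = 1.1353.
⟨E⟩ = Σ Eᵢ e^(−Eᵢ/kT) / Z = (0·1.0000 + 4·0.13534) / 1.1353 = 0.477 ε.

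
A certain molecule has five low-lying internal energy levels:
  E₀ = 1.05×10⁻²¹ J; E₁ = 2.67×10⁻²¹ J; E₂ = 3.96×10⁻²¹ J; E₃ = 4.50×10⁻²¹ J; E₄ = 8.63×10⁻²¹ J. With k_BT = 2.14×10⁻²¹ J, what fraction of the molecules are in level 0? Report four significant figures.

0.5117

Eᵢ/kT = 0.490654, 1.24766, 1.85047, 2.10280, 4.03271.
Z = Σ e^(−Eᵢ/kT) = e^(−0.490654) + e^(−1.24766) + e^(−1.85047) + e^(−2.10280) + e^(−4.03271) = 0.612226 + 0.287176 + 0.157163 + 0.122114 + 0.0177262 = 1.19641.
P₀ = e^(−E₀/kT) / Z = 0.612226/1.19641 = 0.5117.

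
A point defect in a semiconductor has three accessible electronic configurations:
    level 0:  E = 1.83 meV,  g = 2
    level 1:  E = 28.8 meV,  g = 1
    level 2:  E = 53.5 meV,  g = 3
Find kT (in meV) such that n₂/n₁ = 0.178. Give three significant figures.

n₂/n₁ = (g₂/g₁) exp[−(E₂−E₁)/kT] = 0.178.
⇒ (E₂−E₁)/kT = ln((3/1)/0.178) = ln(16.854) = 2.8246.
kT = 24.7 meV / 2.8246 = 8.74 meV.

8.74 meV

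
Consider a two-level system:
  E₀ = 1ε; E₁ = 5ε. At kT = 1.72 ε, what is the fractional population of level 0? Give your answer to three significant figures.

0.911

Eᵢ/kT = 0.58140, 2.9070.
Z = Σ e^(−Eᵢ/kT) = e^(−0.58140) + e^(−2.9070) = 0.55912 + 0.054639 = 0.61376.
P₀ = e^(−E₀/kT) / Z = 0.55912/0.61376 = 0.911.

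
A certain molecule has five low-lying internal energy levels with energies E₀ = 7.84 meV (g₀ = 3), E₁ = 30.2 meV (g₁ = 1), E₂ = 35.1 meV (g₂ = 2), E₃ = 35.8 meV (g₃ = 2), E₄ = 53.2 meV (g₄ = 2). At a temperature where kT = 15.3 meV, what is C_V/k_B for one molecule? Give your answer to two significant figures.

0.68

Eᵢ/kT = 0.5124, 1.974, 2.294, 2.340, 3.477.
Z = Σ gᵢe^(−Eᵢ/kT) = 3·e^(−0.5124) + 1·e^(−1.974) + 2·e^(−2.294) + 2·e^(−2.340) + 2·e^(−3.477) = 1.797 + 0.1389 + 0.2017 + 0.1927 + 0.06180 = 2.392.
⟨E⟩ = 14.86 meV, ⟨E²⟩ = 379.4 meV².
C_V/k_B = (⟨E²⟩ − ⟨E⟩²)/(kT)² = (379.4 − 220.8)/234.1 = 0.68.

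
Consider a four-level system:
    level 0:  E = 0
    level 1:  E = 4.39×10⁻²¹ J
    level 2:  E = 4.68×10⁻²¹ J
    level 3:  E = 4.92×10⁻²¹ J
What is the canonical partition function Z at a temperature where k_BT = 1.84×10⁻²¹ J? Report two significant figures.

Eᵢ/kT = 0, 2.386, 2.543, 2.674.
Z = Σ e^(−Eᵢ/kT) = e^(−0) + e^(−2.386) + e^(−2.543) + e^(−2.674) = 1.000 + 0.09200 + 0.07863 + 0.06898 = 1.240.

Z = 1.2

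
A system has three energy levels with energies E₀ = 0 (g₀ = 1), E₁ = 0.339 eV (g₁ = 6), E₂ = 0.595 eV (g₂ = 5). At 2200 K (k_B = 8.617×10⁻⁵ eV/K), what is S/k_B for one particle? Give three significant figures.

1.91

k_BT = 8.617×10⁻⁵ × 2200 K = 0.18957 eV.
Eᵢ/kT = 0, 1.7883, 3.1387.
Z = Σ gᵢe^(−Eᵢ/kT) = 1·e^(−0) + 6·e^(−1.7883) + 5·e^(−3.1387) = 1.0000 + 1.0035 + 0.21670 = 2.2202.
⟨E⟩ = Σ EᵢPᵢ = 0.21130 eV.
S/k_B = ln Z + ⟨E⟩/kT = ln(2.2202) + 0.21130/0.18957 = 0.79760 + 1.1146 = 1.91.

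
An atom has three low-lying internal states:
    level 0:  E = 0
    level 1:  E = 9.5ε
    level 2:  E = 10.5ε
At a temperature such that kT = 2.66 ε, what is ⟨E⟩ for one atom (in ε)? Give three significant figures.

0.449 ε

Eᵢ/kT = 0, 3.5714, 3.9474.
Z = Σ e^(−Eᵢ/kT) = e^(−0) + e^(−3.5714) + e^(−3.9474) = 1.0000 + 0.028116 + 0.019305 = 1.0474.
⟨E⟩ = Σ Eᵢ e^(−Eᵢ/kT) / Z = (0·1.0000 + 9.5·0.028116 + 10.5·0.019305) / 1.0474 = 0.449 ε.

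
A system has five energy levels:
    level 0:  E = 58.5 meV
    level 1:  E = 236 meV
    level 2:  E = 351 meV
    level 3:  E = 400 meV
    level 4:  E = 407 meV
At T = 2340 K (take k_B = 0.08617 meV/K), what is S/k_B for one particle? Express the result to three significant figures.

1.36

k_BT = 0.08617 × 2340 K = 201.64 meV.
Eᵢ/kT = 0.29012, 1.1704, 1.7407, 1.9837, 2.0184.
Z = Σ e^(−Eᵢ/kT) = e^(−0.29012) + e^(−1.1704) + e^(−1.7407) + e^(−1.9837) + e^(−2.0184) = 0.74817 + 0.31024 + 0.17540 + 0.13756 + 0.13287 = 1.5042.
⟨E⟩ = Σ EᵢPᵢ = 191.23 meV.
S/k_B = ln Z + ⟨E⟩/kT = ln(1.5042) + 191.23/201.64 = 0.40826 + 0.94837 = 1.36.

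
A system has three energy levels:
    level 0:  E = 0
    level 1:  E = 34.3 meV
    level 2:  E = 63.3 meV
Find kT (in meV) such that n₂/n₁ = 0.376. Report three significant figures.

29.6 meV

n₂/n₁ = exp[−(E₂−E₁)/kT] = 0.376.
⇒ (E₂−E₁)/kT = ln(1/0.376) = ln(2.6596) = 0.97818.
kT = 29.0 meV / 0.97818 = 29.6 meV.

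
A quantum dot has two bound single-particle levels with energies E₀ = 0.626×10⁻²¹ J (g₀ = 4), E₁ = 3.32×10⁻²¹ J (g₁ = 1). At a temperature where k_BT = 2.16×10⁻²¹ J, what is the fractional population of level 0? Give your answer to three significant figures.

Eᵢ/kT = 0.28981, 1.5370.
Z = Σ gᵢe^(−Eᵢ/kT) = 4·e^(−0.28981) + 1·e^(−1.5370) = 2.9936 + 0.21503 = 3.2086.
P₀ = g₀ e^(−E₀/kT) / Z = 2.9936/3.2086 = 0.933.

0.933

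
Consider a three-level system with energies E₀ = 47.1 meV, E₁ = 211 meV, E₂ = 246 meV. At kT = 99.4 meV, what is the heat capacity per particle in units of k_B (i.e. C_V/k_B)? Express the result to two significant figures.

0.61

Eᵢ/kT = 0.4738, 2.123, 2.475.
Z = Σ e^(−Eᵢ/kT) = e^(−0.4738) + e^(−2.123) + e^(−2.475) = 0.6226 + 0.1197 + 0.08416 = 0.8265.
⟨E⟩ = 91.09 meV, ⟨E²⟩ = 14280 meV².
C_V/k_B = (⟨E²⟩ − ⟨E⟩²)/(kT)² = (14280 − 8297)/9880 = 0.61.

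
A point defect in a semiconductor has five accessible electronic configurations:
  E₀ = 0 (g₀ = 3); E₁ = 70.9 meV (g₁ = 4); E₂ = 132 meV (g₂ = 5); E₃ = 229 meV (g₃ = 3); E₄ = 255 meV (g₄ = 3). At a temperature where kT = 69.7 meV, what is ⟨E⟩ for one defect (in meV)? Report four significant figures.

Eᵢ/kT = 0, 1.01722, 1.89383, 3.28551, 3.65854.
Z = Σ gᵢe^(−Eᵢ/kT) = 3·e^(−0) + 4·e^(−1.01722) + 5·e^(−1.89383) + 3·e^(−3.28551) + 3·e^(−3.65854) = 3.00000 + 1.44640 + 0.752472 + 0.112264 + 0.0773103 = 5.38845.
⟨E⟩ = Σ Eᵢ gᵢe^(−Eᵢ/kT) / Z = (0·3.00000 + 70.9·1.44640 + 132·0.752472 + 229·0.112264 + 255·0.0773103) / 5.38845 = 45.89 meV.

45.89 meV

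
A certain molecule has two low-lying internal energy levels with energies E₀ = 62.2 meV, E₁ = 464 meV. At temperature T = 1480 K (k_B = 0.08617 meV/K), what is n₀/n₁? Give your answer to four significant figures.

23.35

k_BT = 0.08617 × 1480 K = 127.532 meV.
n₀/n₁ = exp[−(E₀−E₁)/kT] = exp(−(-401.8 meV)/(127.532 meV)) = exp(3.15058) = 23.35.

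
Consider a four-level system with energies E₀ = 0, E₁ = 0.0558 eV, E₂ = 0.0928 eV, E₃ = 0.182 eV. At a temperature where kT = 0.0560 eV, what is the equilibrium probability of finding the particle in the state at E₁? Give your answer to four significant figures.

Eᵢ/kT = 0, 0.996429, 1.65714, 3.25000.
Z = Σ e^(−Eᵢ/kT) = e^(−0) + e^(−0.996429) + e^(−1.65714) + e^(−3.25000) = 1.00000 + 0.369195 + 0.190684 + 0.0387742 = 1.59865.
P₁ = e^(−E₁/kT) / Z = 0.369195/1.59865 = 0.2309.

0.2309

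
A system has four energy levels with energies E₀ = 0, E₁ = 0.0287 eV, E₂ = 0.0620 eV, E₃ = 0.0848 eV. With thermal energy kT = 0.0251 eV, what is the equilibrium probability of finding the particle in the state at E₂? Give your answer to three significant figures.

0.0588

Eᵢ/kT = 0, 1.1434, 2.4701, 3.3785.
Z = Σ e^(−Eᵢ/kT) = e^(−0) + e^(−1.1434) + e^(−2.4701) + e^(−3.3785) = 1.0000 + 0.31873 + 0.084576 + 0.034099 = 1.4374.
P₂ = e^(−E₂/kT) / Z = 0.084576/1.4374 = 0.0588.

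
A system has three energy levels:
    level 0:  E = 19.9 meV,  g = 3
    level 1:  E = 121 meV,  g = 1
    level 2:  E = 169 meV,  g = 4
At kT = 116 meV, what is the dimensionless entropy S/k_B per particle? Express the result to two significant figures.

Eᵢ/kT = 0.1716, 1.043, 1.457.
Z = Σ gᵢe^(−Eᵢ/kT) = 3·e^(−0.1716) + 1·e^(−1.043) + 4·e^(−1.457) = 2.527 + 0.3524 + 0.9317 = 3.811.
⟨E⟩ = Σ EᵢPᵢ = 65.70 meV.
S/k_B = ln Z + ⟨E⟩/kT = ln(3.811) + 65.70/116 = 1.338 + 0.5664 = 1.9.

1.9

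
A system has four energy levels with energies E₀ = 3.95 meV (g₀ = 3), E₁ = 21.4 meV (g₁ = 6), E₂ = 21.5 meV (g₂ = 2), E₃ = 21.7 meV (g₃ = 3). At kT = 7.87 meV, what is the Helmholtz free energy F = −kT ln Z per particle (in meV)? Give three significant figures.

-7.31 meV

Eᵢ/kT = 0.50191, 2.7192, 2.7319, 2.7573.
Z = Σ gᵢe^(−Eᵢ/kT) = 3·e^(−0.50191) + 6·e^(−2.7192) + 2·e^(−2.7319) + 3·e^(−2.7573) = 1.8161 + 0.39556 + 0.13019 + 0.19039 = 2.5322.
F = −kT ln Z = −7.87 × ln(2.5322) = −7.87 × 0.92909 = -7.31 meV.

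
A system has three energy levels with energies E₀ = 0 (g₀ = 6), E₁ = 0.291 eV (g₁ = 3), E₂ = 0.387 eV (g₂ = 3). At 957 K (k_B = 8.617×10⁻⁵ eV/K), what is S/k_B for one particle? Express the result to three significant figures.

1.88

k_BT = 8.617×10⁻⁵ × 957 K = 0.082465 eV.
Eᵢ/kT = 0, 3.5288, 4.6929.
Z = Σ gᵢe^(−Eᵢ/kT) = 6·e^(−0) + 3·e^(−3.5288) + 3·e^(−4.6929) = 6.0000 + 0.088020 + 0.027480 = 6.1155.
⟨E⟩ = Σ EᵢPᵢ = 0.0059273 eV.
S/k_B = ln Z + ⟨E⟩/kT = ln(6.1155) + 0.0059273/0.082465 = 1.8108 + 0.071877 = 1.88.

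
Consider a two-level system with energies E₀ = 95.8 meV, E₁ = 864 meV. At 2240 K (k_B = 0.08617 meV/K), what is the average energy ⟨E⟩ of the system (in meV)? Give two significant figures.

110 meV

k_BT = 0.08617 × 2240 K = 193.0 meV.
Eᵢ/kT = 0.4964, 4.477.
Z = Σ e^(−Eᵢ/kT) = e^(−0.4964) + e^(−4.477) = 0.6087 + 0.01137 = 0.6201.
⟨E⟩ = Σ Eᵢ e^(−Eᵢ/kT) / Z = (95.8·0.6087 + 864·0.01137) / 0.6201 = 110 meV.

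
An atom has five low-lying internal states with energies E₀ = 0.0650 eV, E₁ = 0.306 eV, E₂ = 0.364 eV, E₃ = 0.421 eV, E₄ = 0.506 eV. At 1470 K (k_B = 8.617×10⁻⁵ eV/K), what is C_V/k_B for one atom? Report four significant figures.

1.090

k_BT = 8.617×10⁻⁵ × 1470 K = 0.126670 eV.
Eᵢ/kT = 0.513144, 2.41573, 2.87361, 3.32360, 3.99463.
Z = Σ e^(−Eᵢ/kT) = e^(−0.513144) + e^(−2.41573) + e^(−2.87361) + e^(−3.32360) + e^(−3.99463) = 0.598611 + 0.0893021 + 0.0564946 + 0.0360229 + 0.0184143 = 0.798845.
⟨E⟩ = 0.139305 eV, ⟨E²⟩ = 0.0368980 eV².
C_V/k_B = (⟨E²⟩ − ⟨E⟩²)/(kT)² = (0.0368980 − 0.0194059)/0.0160453 = 1.090.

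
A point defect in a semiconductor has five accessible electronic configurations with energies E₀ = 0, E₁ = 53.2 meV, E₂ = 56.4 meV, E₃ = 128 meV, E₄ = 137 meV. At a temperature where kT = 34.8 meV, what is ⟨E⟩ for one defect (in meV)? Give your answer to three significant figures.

Eᵢ/kT = 0, 1.5287, 1.6207, 3.6782, 3.9368.
Z = Σ e^(−Eᵢ/kT) = e^(−0) + e^(−1.5287) + e^(−1.6207) + e^(−3.6782) + e^(−3.9368) = 1.0000 + 0.21682 + 0.19776 + 0.025268 + 0.019511 = 1.4594.
⟨E⟩ = Σ Eᵢ e^(−Eᵢ/kT) / Z = (0·1.0000 + 53.2·0.21682 + 56.4·0.19776 + 128·0.025268 + 137·0.019511) / 1.4594 = 19.6 meV.

19.6 meV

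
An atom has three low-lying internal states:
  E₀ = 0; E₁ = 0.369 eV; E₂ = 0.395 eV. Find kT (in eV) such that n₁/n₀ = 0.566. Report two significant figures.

n₁/n₀ = exp[−(E₁−E₀)/kT] = 0.566.
⇒ (E₁−E₀)/kT = ln(1/0.566) = ln(1.767) = 0.5693.
kT = 0.369 eV / 0.5693 = 0.65 eV.

0.65 eV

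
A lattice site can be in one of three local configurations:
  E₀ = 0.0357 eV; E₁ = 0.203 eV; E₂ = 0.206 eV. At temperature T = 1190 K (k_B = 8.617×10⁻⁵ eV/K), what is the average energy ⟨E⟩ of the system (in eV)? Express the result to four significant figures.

0.08267 eV

k_BT = 8.617×10⁻⁵ × 1190 K = 0.102542 eV.
Eᵢ/kT = 0.348150, 1.97968, 2.00893.
Z = Σ e^(−Eᵢ/kT) = e^(−0.348150) + e^(−1.97968) + e^(−2.00893) = 0.705993 + 0.138113 + 0.134132 = 0.978238.
⟨E⟩ = Σ Eᵢ e^(−Eᵢ/kT) / Z = (0.0357·0.705993 + 0.203·0.138113 + 0.206·0.134132) / 0.978238 = 0.08267 eV.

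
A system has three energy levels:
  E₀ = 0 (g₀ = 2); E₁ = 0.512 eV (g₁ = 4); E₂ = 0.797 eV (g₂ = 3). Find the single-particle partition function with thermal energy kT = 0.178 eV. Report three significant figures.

Eᵢ/kT = 0, 2.8764, 4.4775.
Z = Σ gᵢe^(−Eᵢ/kT) = 2·e^(−0) + 4·e^(−2.8764) + 3·e^(−4.4775) = 2.0000 + 0.22535 + 0.034085 = 2.2594.

Z = 2.26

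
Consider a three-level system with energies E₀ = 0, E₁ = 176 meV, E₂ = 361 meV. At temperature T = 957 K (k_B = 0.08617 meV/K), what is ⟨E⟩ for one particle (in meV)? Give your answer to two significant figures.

22 meV

k_BT = 0.08617 × 957 K = 82.46 meV.
Eᵢ/kT = 0, 2.134, 4.378.
Z = Σ e^(−Eᵢ/kT) = e^(−0) + e^(−2.134) + e^(−4.378) = 1.000 + 0.1184 + 0.01255 = 1.131.
⟨E⟩ = Σ Eᵢ e^(−Eᵢ/kT) / Z = (0·1.000 + 176·0.1184 + 361·0.01255) / 1.131 = 22 meV.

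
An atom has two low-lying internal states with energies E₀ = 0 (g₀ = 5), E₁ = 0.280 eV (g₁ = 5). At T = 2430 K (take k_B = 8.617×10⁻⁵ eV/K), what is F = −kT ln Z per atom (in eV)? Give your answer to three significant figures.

-0.386 eV

k_BT = 8.617×10⁻⁵ × 2430 K = 0.20939 eV.
Eᵢ/kT = 0, 1.3372.
Z = Σ gᵢe^(−Eᵢ/kT) = 5·e^(−0) + 5·e^(−1.3372) = 5.0000 + 1.3129 = 6.3129.
F = −kT ln Z = −0.20939 × ln(6.3129) = −0.20939 × 1.8426 = -0.386 eV.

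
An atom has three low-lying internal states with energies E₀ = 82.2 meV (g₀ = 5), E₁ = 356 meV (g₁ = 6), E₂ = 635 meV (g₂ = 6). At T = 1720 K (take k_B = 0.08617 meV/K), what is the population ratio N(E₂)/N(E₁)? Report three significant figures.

0.152

k_BT = 0.08617 × 1720 K = 148.21 meV.
n₂/n₁ = (g₂/g₁) exp[−(E₂−E₁)/kT] = (6/6) × exp(−(279 meV)/(148.21 meV)) = (6/6) × exp(-1.8825) = 0.152.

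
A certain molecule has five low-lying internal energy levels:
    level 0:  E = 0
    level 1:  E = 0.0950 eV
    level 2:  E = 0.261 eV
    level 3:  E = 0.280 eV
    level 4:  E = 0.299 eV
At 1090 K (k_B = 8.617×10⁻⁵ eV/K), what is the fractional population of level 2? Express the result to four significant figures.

k_BT = 8.617×10⁻⁵ × 1090 K = 0.0939253 eV.
Eᵢ/kT = 0, 1.01144, 2.77880, 2.98109, 3.18338.
Z = Σ e^(−Eᵢ/kT) = e^(−0) + e^(−1.01144) + e^(−2.77880) + e^(−2.98109) + e^(−3.18338) = 1.00000 + 0.363695 + 0.0621130 + 0.0507375 + 0.0414453 = 1.51799.
P₂ = e^(−E₂/kT) / Z = 0.0621130/1.51799 = 0.04092.

0.04092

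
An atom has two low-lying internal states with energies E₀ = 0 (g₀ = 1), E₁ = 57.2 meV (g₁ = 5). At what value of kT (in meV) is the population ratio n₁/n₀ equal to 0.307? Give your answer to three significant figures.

n₁/n₀ = (g₁/g₀) exp[−(E₁−E₀)/kT] = 0.307.
⇒ (E₁−E₀)/kT = ln((5/1)/0.307) = ln(16.287) = 2.7904.
kT = 57.2 meV / 2.7904 = 20.5 meV.

20.5 meV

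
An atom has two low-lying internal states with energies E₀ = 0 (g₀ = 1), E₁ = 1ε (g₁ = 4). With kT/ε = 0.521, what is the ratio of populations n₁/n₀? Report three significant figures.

n₁/n₀ = (g₁/g₀) exp[−(E₁−E₀)/kT] = (4/1) × exp(−(1ε)/(0.521ε)) = (4/1) × exp(-1.9194) = 0.587.

0.587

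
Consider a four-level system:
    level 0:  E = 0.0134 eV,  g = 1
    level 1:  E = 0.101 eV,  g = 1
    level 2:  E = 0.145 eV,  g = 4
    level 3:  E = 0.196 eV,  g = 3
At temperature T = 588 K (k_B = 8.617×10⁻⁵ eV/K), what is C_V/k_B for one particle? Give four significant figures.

k_BT = 8.617×10⁻⁵ × 588 K = 0.0506680 eV.
Eᵢ/kT = 0.264467, 1.99337, 2.86177, 3.86832.
Z = Σ gᵢe^(−Eᵢ/kT) = 1·e^(−0.264467) + 1·e^(−1.99337) + 4·e^(−2.86177) + 3·e^(−3.86832) = 0.767615 + 0.136236 + 0.228670 + 0.0626803 = 1.19520.
⟨E⟩ = 0.0581395 eV, ⟨E²⟩ = 0.00731534 eV².
C_V/k_B = (⟨E²⟩ − ⟨E⟩²)/(kT)² = (0.00731534 − 0.00338020)/0.00256725 = 1.533.

1.533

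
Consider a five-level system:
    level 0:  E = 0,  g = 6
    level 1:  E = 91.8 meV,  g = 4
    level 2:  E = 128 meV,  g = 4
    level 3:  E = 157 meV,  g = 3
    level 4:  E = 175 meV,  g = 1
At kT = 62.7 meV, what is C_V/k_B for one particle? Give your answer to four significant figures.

Eᵢ/kT = 0, 1.46411, 2.04147, 2.50399, 2.79107.
Z = Σ gᵢe^(−Eᵢ/kT) = 6·e^(−0) + 4·e^(−1.46411) + 4·e^(−2.04147) + 3·e^(−2.50399) + 1·e^(−2.79107) = 6.00000 + 0.925135 + 0.519351 + 0.245274 + 0.0613555 = 7.75112.
⟨E⟩ = 25.8865 meV, ⟨E²⟩ = 3126.02 meV².
C_V/k_B = (⟨E²⟩ − ⟨E⟩²)/(kT)² = (3126.02 − 670.111)/3931.29 = 0.6247.

0.6247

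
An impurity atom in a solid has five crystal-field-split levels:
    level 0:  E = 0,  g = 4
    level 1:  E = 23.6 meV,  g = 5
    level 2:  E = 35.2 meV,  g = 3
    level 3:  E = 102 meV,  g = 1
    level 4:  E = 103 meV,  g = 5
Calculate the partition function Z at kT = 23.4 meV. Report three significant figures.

Eᵢ/kT = 0, 1.0085, 1.5043, 4.3590, 4.4017.
Z = Σ gᵢe^(−Eᵢ/kT) = 4·e^(−0) + 5·e^(−1.0085) + 3·e^(−1.5043) + 1·e^(−4.3590) + 5·e^(−4.4017) = 4.0000 + 1.8238 + 0.66652 + 0.012791 + 0.061282 = 6.5644.

Z = 6.56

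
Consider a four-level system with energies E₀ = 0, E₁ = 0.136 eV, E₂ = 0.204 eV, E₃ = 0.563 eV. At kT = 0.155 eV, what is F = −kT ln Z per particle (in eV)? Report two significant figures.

-0.083 eV

Eᵢ/kT = 0, 0.8774, 1.316, 3.632.
Z = Σ e^(−Eᵢ/kT) = e^(−0) + e^(−0.8774) + e^(−1.316) + e^(−3.632) = 1.000 + 0.4159 + 0.2682 + 0.02646 = 1.711.
F = −kT ln Z = −0.155 × ln(1.711) = −0.155 × 0.5371 = -0.083 eV.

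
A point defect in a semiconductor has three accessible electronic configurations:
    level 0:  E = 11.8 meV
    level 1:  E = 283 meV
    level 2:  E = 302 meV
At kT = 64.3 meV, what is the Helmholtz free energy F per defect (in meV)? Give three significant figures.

Eᵢ/kT = 0.18351, 4.4012, 4.6967.
Z = Σ e^(−Eᵢ/kT) = e^(−0.18351) + e^(−4.4012) + e^(−4.6967) = 0.83234 + 0.012263 + 0.0091253 = 0.85373.
F = −kT ln Z = −64.3 × ln(0.85373) = −64.3 × -0.15814 = 10.2 meV.

10.2 meV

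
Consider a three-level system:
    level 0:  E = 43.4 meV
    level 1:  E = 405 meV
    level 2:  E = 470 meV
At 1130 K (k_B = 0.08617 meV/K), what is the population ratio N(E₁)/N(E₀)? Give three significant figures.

0.0244

k_BT = 0.08617 × 1130 K = 97.372 meV.
n₁/n₀ = exp[−(E₁−E₀)/kT] = exp(−(361.6 meV)/(97.372 meV)) = exp(-3.7136) = 0.0244.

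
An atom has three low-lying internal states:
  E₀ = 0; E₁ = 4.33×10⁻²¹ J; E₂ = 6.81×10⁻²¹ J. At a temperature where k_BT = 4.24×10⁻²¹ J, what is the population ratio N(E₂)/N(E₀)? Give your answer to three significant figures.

0.201

n₂/n₀ = exp[−(E₂−E₀)/kT] = exp(−(6.81 ×10⁻²¹ J)/(4.24 ×10⁻²¹ J)) = exp(-1.6061) = 0.201.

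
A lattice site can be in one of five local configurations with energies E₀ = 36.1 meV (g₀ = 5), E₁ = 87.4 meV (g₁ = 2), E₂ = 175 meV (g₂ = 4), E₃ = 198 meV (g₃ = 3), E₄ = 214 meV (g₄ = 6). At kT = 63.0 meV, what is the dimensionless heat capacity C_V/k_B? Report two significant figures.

Eᵢ/kT = 0.5730, 1.387, 2.778, 3.143, 3.397.
Z = Σ gᵢe^(−Eᵢ/kT) = 5·e^(−0.5730) + 2·e^(−1.387) + 4·e^(−2.778) + 3·e^(−3.143) + 6·e^(−3.397) = 2.819 + 0.4996 + 0.2487 + 0.1295 + 0.2008 = 3.898.
⟨E⟩ = 66.08 meV, ⟨E²⟩ = 7537 meV².
C_V/k_B = (⟨E²⟩ − ⟨E⟩²)/(kT)² = (7537 − 4367)/3969 = 0.80.

0.80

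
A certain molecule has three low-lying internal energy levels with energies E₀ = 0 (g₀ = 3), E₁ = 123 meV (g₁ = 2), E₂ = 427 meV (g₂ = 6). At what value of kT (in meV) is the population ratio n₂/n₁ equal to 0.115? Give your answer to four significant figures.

93.21 meV

n₂/n₁ = (g₂/g₁) exp[−(E₂−E₁)/kT] = 0.115.
⇒ (E₂−E₁)/kT = ln((6/2)/0.115) = ln(26.0870) = 3.26144.
kT = 304 meV / 3.26144 = 93.21 meV.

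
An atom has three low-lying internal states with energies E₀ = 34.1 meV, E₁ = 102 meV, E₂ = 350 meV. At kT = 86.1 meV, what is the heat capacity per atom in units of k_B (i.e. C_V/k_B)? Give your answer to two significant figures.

Eᵢ/kT = 0.3961, 1.185, 4.065.
Z = Σ e^(−Eᵢ/kT) = e^(−0.3961) + e^(−1.185) + e^(−4.065) = 0.6729 + 0.3057 + 0.01716 = 0.9958.
⟨E⟩ = 60.39 meV, ⟨E²⟩ = 6091 meV².
C_V/k_B = (⟨E²⟩ − ⟨E⟩²)/(kT)² = (6091 − 3647)/7413 = 0.33.

0.33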